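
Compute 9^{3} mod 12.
9

Using successive squaring:
Binary expansion of 3: 11
Powers of 9 mod 12 (each is the square of the previous):
  9^1 ≡ 9 (mod 12)
  9^2 ≡ 9² = 81 ≡ 9 (mod 12)
3 = 2 + 1, so 9^3 = 9^2 × 9^1 ≡ 9 × 9 (mod 12)
Multiplying step by step:
  9 × 9 = 81 ≡ 9 (mod 12)
Result: 9^3 ≡ 9 (mod 12)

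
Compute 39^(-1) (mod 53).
39^(-1) ≡ 34 (mod 53). Verification: 39 × 34 = 1326 ≡ 1 (mod 53)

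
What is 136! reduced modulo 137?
By Wilson's theorem, (136)! ≡ -1 ≡ 136 (mod 137)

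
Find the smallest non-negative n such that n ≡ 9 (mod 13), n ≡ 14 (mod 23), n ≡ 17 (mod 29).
4338

Using the Chinese Remainder Theorem:
M = product of moduli = 8671
For equation 1: M_1 = 667, 667 ≡ 4 (mod 13), inverse of 667 mod 13 is 10 (check: 4 × 10 = 40 ≡ 1 (mod 13))
For equation 2: M_2 = 377, 377 ≡ 9 (mod 23), inverse of 377 mod 23 is 18 (check: 9 × 18 = 162 ≡ 1 (mod 23))
For equation 3: M_3 = 299, 299 ≡ 9 (mod 29), inverse of 299 mod 29 is 13 (check: 9 × 13 = 117 ≡ 1 (mod 29))
Combine: n ≡ Σ r_i×M_i×(M_i⁻¹ mod m_i) = 9×667×10 + 14×377×18 + 17×299×13 = 60030 + 95004 + 66079 = 221113
221113 mod 8671 = 4338
n ≡ 4338 (mod 8671)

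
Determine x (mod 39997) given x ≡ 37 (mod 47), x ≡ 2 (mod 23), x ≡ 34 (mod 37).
10283

Using the Chinese Remainder Theorem:
M = product of moduli = 39997
For equation 1: M_1 = 851, 851 ≡ 5 (mod 47), inverse of 851 mod 47 is 19 (check: 5 × 19 = 95 ≡ 1 (mod 47))
For equation 2: M_2 = 1739, 1739 ≡ 14 (mod 23), inverse of 1739 mod 23 is 5 (check: 14 × 5 = 70 ≡ 1 (mod 23))
For equation 3: M_3 = 1081, 1081 ≡ 8 (mod 37), inverse of 1081 mod 37 is 14 (check: 8 × 14 = 112 ≡ 1 (mod 37))
Combine: x ≡ Σ r_i×M_i×(M_i⁻¹ mod m_i) = 37×851×19 + 2×1739×5 + 34×1081×14 = 598253 + 17390 + 514556 = 1130199
1130199 mod 39997 = 10283
x ≡ 10283 (mod 39997)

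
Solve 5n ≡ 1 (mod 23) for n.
5^(-1) ≡ 14 (mod 23). Verification: 5 × 14 = 70 ≡ 1 (mod 23)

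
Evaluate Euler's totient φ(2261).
1728

Prime factorization: 2261 = 7 × 17 × 19
Using the formula φ(n) = n × Π(1 - 1/p) for each prime factor p:
φ(2261) = 2261 × (1 - 1/7) × (1 - 1/17) × (1 - 1/19)
φ(2261) = 1728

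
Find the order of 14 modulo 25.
Powers of 14 mod 25: 14^1≡14, 14^2≡21, 14^3≡19, 14^4≡16, 14^5≡24, 14^6≡11, 14^7≡4, 14^8≡6, 14^9≡9, 14^10≡1. Order = 10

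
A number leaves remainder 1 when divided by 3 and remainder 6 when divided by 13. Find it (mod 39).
M = 3 × 13 = 39. M₁ = 13, y₁ ≡ 1 (mod 3). M₂ = 3, y₂ ≡ 9 (mod 13). z = 1×13×1 + 6×3×9 ≡ 19 (mod 39)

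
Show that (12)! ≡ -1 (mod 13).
(12)! mod 13 = 12. Since this equals -1 (mod 13), Wilson confirms 13 is prime.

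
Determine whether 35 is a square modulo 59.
By Euler's criterion: 35^{29} ≡ 1 (mod 59). Since this equals 1, 35 is a QR.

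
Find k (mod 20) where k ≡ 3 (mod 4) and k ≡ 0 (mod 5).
M = 4 × 5 = 20. M₁ = 5, y₁ ≡ 1 (mod 4). M₂ = 4, y₂ ≡ 4 (mod 5). k = 3×5×1 + 0×4×4 ≡ 15 (mod 20)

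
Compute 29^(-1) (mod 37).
29^(-1) ≡ 23 (mod 37). Verification: 29 × 23 = 667 ≡ 1 (mod 37)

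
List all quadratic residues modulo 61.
QRs mod 61: {1, 3, 4, 5, 9, 12, 13, 14, 15, 16, 19, 20, 22, 25, 27, 34, 36, 39, 41, 42, 45, 46, 47, 48, 49, 52, 56, 57, 58, 60}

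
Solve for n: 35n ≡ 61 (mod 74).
25

Since gcd(35, 74) = 1 divides 61, a solution exists.
Multiply both sides by the inverse of 35 mod 74:
  35^(-1) mod 74 = 55
  x ≡ 55 × 61 ≡ 3355 ≡ 25 (mod 74)
Verification: 35 × 25 = 875 = 11 × 74 + 61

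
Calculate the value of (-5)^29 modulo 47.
Using repeated squaring. (-5) ≡ 42 (mod 47). 29 = 16 + 8 + 4 + 1 (binary 11101). Repeated squaring mod 47: 42^1 ≡ 42; 42^2 ≡ 42² = 1764 ≡ 25; 42^4 ≡ 25² = 625 ≡ 14; 42^8 ≡ 14² = 196 ≡ 8; 42^16 ≡ 8² = 64 ≡ 17. Multiply: (-5)^29 ≡ 42^16 × 42^8 × 42^4 × 42^1 ≡ 17 × 8 × 14 × 42 (mod 47): 17 × 8 = 136 ≡ 42; 42 × 14 = 588 ≡ 24; 24 × 42 = 1008 ≡ 21. So (-5)^29 ≡ 21 (mod 47).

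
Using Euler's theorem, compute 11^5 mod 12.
By Euler: 11^{4} ≡ 1 (mod 12) since gcd(11, 12) = 1. 5 = 1×4 + 1. So 11^{5} ≡ 11^{1} ≡ 11 (mod 12)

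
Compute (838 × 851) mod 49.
41

(838 × 851) = 713138
713138 mod 49 = 41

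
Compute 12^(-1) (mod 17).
10

Using Extended Euclidean Algorithm:
gcd(12, 17) = 1
Bezout coefficients: 12 × -7 + 17 × 5 = 1
So 12 × -7 ≡ 1 (mod 17)
The inverse is -7 mod 17 = 10
Verification: 12 × 10 = 120 = 7 × 17 + 1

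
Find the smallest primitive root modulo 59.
2

A primitive root g modulo p has order p-1 = 58
Prime divisors of 58: [2, 29]
g is a primitive root iff g^(58/q) ≢ 1 (mod 59) for each prime divisor q
Testing small values:
  g = 2: 2^29 ≡ 58, 2^2 ≡ 4 (mod 59) → none is 1, primitive root!
The smallest primitive root is 2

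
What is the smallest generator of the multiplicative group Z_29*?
p - 1 = 28 has prime divisors 2, 7. h is a primitive root mod 29 iff h^(28/q) ≢ 1 (mod 29) for each such q.
h = 2: 2^14 ≡ 28, 2^4 ≡ 16 (mod 29); none is 1, so 2 has order 28 and is a primitive root.
The smallest primitive root mod 29 is g = 2.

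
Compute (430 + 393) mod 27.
13

(430 + 393) = 823
823 mod 27 = 13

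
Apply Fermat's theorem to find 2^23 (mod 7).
By Fermat: 2^{6} ≡ 1 (mod 7). 23 = 3×6 + 5. So 2^{23} ≡ 2^{5} ≡ 4 (mod 7)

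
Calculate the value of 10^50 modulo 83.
Using repeated squaring. 50 = 32 + 16 + 2 (binary 110010). Repeated squaring mod 83: 10^1 ≡ 10; 10^2 ≡ 10² = 100 ≡ 17; 10^4 ≡ 17² = 289 ≡ 40; 10^8 ≡ 40² = 1600 ≡ 23; 10^16 ≡ 23² = 529 ≡ 31; 10^32 ≡ 31² = 961 ≡ 48. Multiply: 10^50 = 10^32 × 10^16 × 10^2 ≡ 48 × 31 × 17 (mod 83): 48 × 31 = 1488 ≡ 77; 77 × 17 = 1309 ≡ 64. So 10^50 ≡ 64 (mod 83).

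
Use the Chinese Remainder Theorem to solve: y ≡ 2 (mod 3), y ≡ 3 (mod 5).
M = 3 × 5 = 15. M₁ = 5, y₁ ≡ 2 (mod 3). M₂ = 3, y₂ ≡ 2 (mod 5). y = 2×5×2 + 3×3×2 ≡ 8 (mod 15)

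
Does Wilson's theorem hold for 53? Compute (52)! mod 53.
(52)! mod 53 = 52. Since this equals -1 (mod 53), Wilson confirms 53 is prime.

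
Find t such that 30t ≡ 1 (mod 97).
30^(-1) ≡ 55 (mod 97). Verification: 30 × 55 = 1650 ≡ 1 (mod 97)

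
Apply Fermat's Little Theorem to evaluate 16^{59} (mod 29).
7

By Fermat's Little Theorem, a^(p-1) ≡ 1 (mod p) for prime p and gcd(a, p) = 1
Here p = 29, so 16^28 ≡ 1 (mod 29)
We can reduce the exponent: 59 mod 28 = 3
So 16^59 ≡ 16^3 (mod 29)
Computing: 16^3 mod 29 = 7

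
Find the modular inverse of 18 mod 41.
18^(-1) ≡ 16 (mod 41). Verification: 18 × 16 = 288 ≡ 1 (mod 41)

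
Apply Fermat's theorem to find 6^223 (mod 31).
By Fermat: 6^{30} ≡ 1 (mod 31). 223 ≡ 13 (mod 30). So 6^{223} ≡ 6^{13} ≡ 6 (mod 31)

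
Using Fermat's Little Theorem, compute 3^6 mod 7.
By Fermat's Little Theorem, 3^{6} ≡ 1 (mod 7) since 7 is prime and gcd(3, 7) = 1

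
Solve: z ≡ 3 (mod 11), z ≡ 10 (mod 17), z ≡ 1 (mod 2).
M = 11 × 17 × 2 = 374. M₁ = 34, y₁ ≡ 1 (mod 11). M₂ = 22, y₂ ≡ 7 (mod 17). M₃ = 187, y₃ ≡ 1 (mod 2). z = 3×34×1 + 10×22×7 + 1×187×1 ≡ 333 (mod 374)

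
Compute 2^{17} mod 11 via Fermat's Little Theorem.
7

By Fermat's Little Theorem, a^(p-1) ≡ 1 (mod p) for prime p and gcd(a, p) = 1
Here p = 11, so 2^10 ≡ 1 (mod 11)
We can reduce the exponent: 17 mod 10 = 7
So 2^17 ≡ 2^7 (mod 11)
Computing: 2^7 mod 11 = 7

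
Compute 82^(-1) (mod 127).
82^(-1) ≡ 79 (mod 127). Verification: 82 × 79 = 6478 ≡ 1 (mod 127)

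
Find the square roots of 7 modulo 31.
The square roots of 7 mod 31 are 10 and 21. Verify: 10² = 100 ≡ 7 (mod 31)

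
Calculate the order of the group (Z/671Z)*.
600

Prime factorization: 671 = 11 × 61
Using the formula φ(n) = n × Π(1 - 1/p) for each prime factor p:
φ(671) = 671 × (1 - 1/11) × (1 - 1/61)
φ(671) = 600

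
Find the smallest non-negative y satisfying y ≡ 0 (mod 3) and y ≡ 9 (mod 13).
M = 3 × 13 = 39. M₁ = 13, y₁ ≡ 1 (mod 3). M₂ = 3, y₂ ≡ 9 (mod 13). y = 0×13×1 + 9×3×9 ≡ 9 (mod 39)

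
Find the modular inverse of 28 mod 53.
28^(-1) ≡ 36 (mod 53). Verification: 28 × 36 = 1008 ≡ 1 (mod 53)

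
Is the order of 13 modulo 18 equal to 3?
Yes, ord_18(13) = 3.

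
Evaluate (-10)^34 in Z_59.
Using repeated squaring. (-10) ≡ 49 (mod 59). 34 = 32 + 2 (binary 100010). Repeated squaring mod 59: 49^1 ≡ 49; 49^2 ≡ 49² = 2401 ≡ 41; 49^4 ≡ 41² = 1681 ≡ 29; 49^8 ≡ 29² = 841 ≡ 15; 49^16 ≡ 15² = 225 ≡ 48; 49^32 ≡ 48² = 2304 ≡ 3. Multiply: (-10)^34 ≡ 49^32 × 49^2 ≡ 3 × 41 (mod 59): 3 × 41 = 123 ≡ 5. So (-10)^34 ≡ 5 (mod 59).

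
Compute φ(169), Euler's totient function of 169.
156

Prime factorization: 169 = 13^2
Using the formula φ(n) = n × Π(1 - 1/p) for each prime factor p:
φ(169) = 169 × (1 - 1/13)
φ(169) = 156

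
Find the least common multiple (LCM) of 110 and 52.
2860

First find GCD(110, 52) using the Euclidean algorithm:
110 = 2 × 52 + 6
52 = 8 × 6 + 4
6 = 1 × 4 + 2
4 = 2 × 2 + 0
GCD(110, 52) = 2

LCM formula: LCM(a, b) = (a × b) / GCD(a, b)
LCM(110, 52) = (110 × 52) / 2
LCM(110, 52) = 5720 / 2
LCM(110, 52) = 2860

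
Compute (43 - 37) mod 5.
1

(43 - 37) = 6
6 mod 5 = 1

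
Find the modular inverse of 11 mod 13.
11^(-1) ≡ 6 (mod 13). Verification: 11 × 6 = 66 ≡ 1 (mod 13)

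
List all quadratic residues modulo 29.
QRs mod 29: {1, 4, 5, 6, 7, 9, 13, 16, 20, 22, 23, 24, 25, 28}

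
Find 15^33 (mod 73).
Using repeated squaring. 33 = 32 + 1 (binary 100001). Repeated squaring mod 73: 15^1 ≡ 15; 15^2 ≡ 15² = 225 ≡ 6; 15^4 ≡ 6² = 36 ≡ 36; 15^8 ≡ 36² = 1296 ≡ 55; 15^16 ≡ 55² = 3025 ≡ 32; 15^32 ≡ 32² = 1024 ≡ 2. Multiply: 15^33 = 15^32 × 15^1 ≡ 2 × 15 (mod 73): 2 × 15 = 30 ≡ 30. So 15^33 ≡ 30 (mod 73).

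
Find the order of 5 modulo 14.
Powers of 5 mod 14: 5^1≡5, 5^2≡11, 5^3≡13, 5^4≡9, 5^5≡3, 5^6≡1. Order = 6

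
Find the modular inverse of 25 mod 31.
25^(-1) ≡ 5 (mod 31). Verification: 25 × 5 = 125 ≡ 1 (mod 31)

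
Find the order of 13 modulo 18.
Powers of 13 mod 18: 13^1≡13, 13^2≡7, 13^3≡1. Order = 3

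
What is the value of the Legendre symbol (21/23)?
(21/23) = 21^{11} mod 23 = -1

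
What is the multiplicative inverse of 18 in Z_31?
19

Using Extended Euclidean Algorithm:
gcd(18, 31) = 1
Bezout coefficients: 18 × -12 + 31 × 7 = 1
So 18 × -12 ≡ 1 (mod 31)
The inverse is -12 mod 31 = 19
Verification: 18 × 19 = 342 = 11 × 31 + 1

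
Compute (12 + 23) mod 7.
0

(12 + 23) = 35
35 mod 7 = 0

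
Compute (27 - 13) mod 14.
0

(27 - 13) = 14
14 mod 14 = 0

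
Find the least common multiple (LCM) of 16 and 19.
304

First find GCD(16, 19) using the Euclidean algorithm:
16 = 0 × 19 + 16
19 = 1 × 16 + 3
16 = 5 × 3 + 1
3 = 3 × 1 + 0
GCD(16, 19) = 1

LCM formula: LCM(a, b) = (a × b) / GCD(a, b)
LCM(16, 19) = (16 × 19) / 1
LCM(16, 19) = 304 / 1
LCM(16, 19) = 304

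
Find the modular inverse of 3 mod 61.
3^(-1) ≡ 41 (mod 61). Verification: 3 × 41 = 123 ≡ 1 (mod 61)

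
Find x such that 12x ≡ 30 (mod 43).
24

Since gcd(12, 43) = 1 divides 30, a solution exists.
Multiply both sides by the inverse of 12 mod 43:
  12^(-1) mod 43 = 18
  x ≡ 18 × 30 ≡ 540 ≡ 24 (mod 43)
Verification: 12 × 24 = 288 = 6 × 43 + 30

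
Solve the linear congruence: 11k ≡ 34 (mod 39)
35

Since gcd(11, 39) = 1 divides 34, a solution exists.
Multiply both sides by the inverse of 11 mod 39:
  11^(-1) mod 39 = 32
  x ≡ 32 × 34 ≡ 1088 ≡ 35 (mod 39)
Verification: 11 × 35 = 385 = 9 × 39 + 34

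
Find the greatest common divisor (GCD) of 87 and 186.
3

Using the Euclidean algorithm:
87 = 0 × 186 + 87
186 = 2 × 87 + 12
87 = 7 × 12 + 3
12 = 4 × 3 + 0

GCD(87, 186) = 3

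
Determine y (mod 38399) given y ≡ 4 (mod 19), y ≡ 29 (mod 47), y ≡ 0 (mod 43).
11309

Using the Chinese Remainder Theorem:
M = product of moduli = 38399
For equation 1: M_1 = 2021, 2021 ≡ 7 (mod 19), inverse of 2021 mod 19 is 11 (check: 7 × 11 = 77 ≡ 1 (mod 19))
For equation 2: M_2 = 817, 817 ≡ 18 (mod 47), inverse of 817 mod 47 is 34 (check: 18 × 34 = 612 ≡ 1 (mod 47))
For equation 3: M_3 = 893, 893 ≡ 33 (mod 43), inverse of 893 mod 43 is 30 (check: 33 × 30 = 990 ≡ 1 (mod 43))
Combine: y ≡ Σ r_i×M_i×(M_i⁻¹ mod m_i) = 4×2021×11 + 29×817×34 + 0×893×30 = 88924 + 805562 + 0 = 894486
894486 mod 38399 = 11309
y ≡ 11309 (mod 38399)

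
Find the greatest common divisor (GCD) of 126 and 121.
1

Using the Euclidean algorithm:
126 = 1 × 121 + 5
121 = 24 × 5 + 1
5 = 5 × 1 + 0

GCD(126, 121) = 1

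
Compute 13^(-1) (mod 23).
13^(-1) ≡ 16 (mod 23). Verification: 13 × 16 = 208 ≡ 1 (mod 23)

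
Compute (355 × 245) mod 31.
20

(355 × 245) = 86975
86975 mod 31 = 20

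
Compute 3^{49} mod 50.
33

Using successive squaring:
Binary expansion of 49: 110001
Powers of 3 mod 50 (each is the square of the previous):
  3^1 ≡ 3 (mod 50)
  3^2 ≡ 3² = 9 ≡ 9 (mod 50)
  3^4 ≡ 9² = 81 ≡ 31 (mod 50)
  3^8 ≡ 31² = 961 ≡ 11 (mod 50)
  3^16 ≡ 11² = 121 ≡ 21 (mod 50)
  3^32 ≡ 21² = 441 ≡ 41 (mod 50)
49 = 32 + 16 + 1, so 3^49 = 3^32 × 3^16 × 3^1 ≡ 41 × 21 × 3 (mod 50)
Multiplying step by step:
  41 × 21 = 861 ≡ 11 (mod 50)
  11 × 3 = 33 ≡ 33 (mod 50)
Result: 3^49 ≡ 33 (mod 50)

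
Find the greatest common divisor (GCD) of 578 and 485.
1

Using the Euclidean algorithm:
578 = 1 × 485 + 93
485 = 5 × 93 + 20
93 = 4 × 20 + 13
20 = 1 × 13 + 7
13 = 1 × 7 + 6
7 = 1 × 6 + 1
6 = 6 × 1 + 0

GCD(578, 485) = 1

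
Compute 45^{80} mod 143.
133

Using successive squaring:
Binary expansion of 80: 1010000
Powers of 45 mod 143 (each is the square of the previous):
  45^1 ≡ 45 (mod 143)
  45^2 ≡ 45² = 2025 ≡ 23 (mod 143)
  45^4 ≡ 23² = 529 ≡ 100 (mod 143)
  45^8 ≡ 100² = 10000 ≡ 133 (mod 143)
  45^16 ≡ 133² = 17689 ≡ 100 (mod 143)
  45^32 ≡ 100² = 10000 ≡ 133 (mod 143)
  45^64 ≡ 133² = 17689 ≡ 100 (mod 143)
80 = 64 + 16, so 45^80 = 45^64 × 45^16 ≡ 100 × 100 (mod 143)
Multiplying step by step:
  100 × 100 = 10000 ≡ 133 (mod 143)
Result: 45^80 ≡ 133 (mod 143)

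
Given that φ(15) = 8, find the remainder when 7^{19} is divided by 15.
By Euler: 7^{8} ≡ 1 (mod 15) since gcd(7, 15) = 1. 19 = 2×8 + 3. So 7^{19} ≡ 7^{3} ≡ 13 (mod 15)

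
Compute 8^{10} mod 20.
4

Using successive squaring:
Binary expansion of 10: 1010
Powers of 8 mod 20 (each is the square of the previous):
  8^1 ≡ 8 (mod 20)
  8^2 ≡ 8² = 64 ≡ 4 (mod 20)
  8^4 ≡ 4² = 16 ≡ 16 (mod 20)
  8^8 ≡ 16² = 256 ≡ 16 (mod 20)
10 = 8 + 2, so 8^10 = 8^8 × 8^2 ≡ 16 × 4 (mod 20)
Multiplying step by step:
  16 × 4 = 64 ≡ 4 (mod 20)
Result: 8^10 ≡ 4 (mod 20)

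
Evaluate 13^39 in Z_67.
Using repeated squaring. 39 = 32 + 4 + 2 + 1 (binary 100111). Repeated squaring mod 67: 13^1 ≡ 13; 13^2 ≡ 13² = 169 ≡ 35; 13^4 ≡ 35² = 1225 ≡ 19; 13^8 ≡ 19² = 361 ≡ 26; 13^16 ≡ 26² = 676 ≡ 6; 13^32 ≡ 6² = 36 ≡ 36. Multiply: 13^39 = 13^32 × 13^4 × 13^2 × 13^1 ≡ 36 × 19 × 35 × 13 (mod 67): 36 × 19 = 684 ≡ 14; 14 × 35 = 490 ≡ 21; 21 × 13 = 273 ≡ 5. So 13^39 ≡ 5 (mod 67).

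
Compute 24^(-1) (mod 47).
24^(-1) ≡ 2 (mod 47). Verification: 24 × 2 = 48 ≡ 1 (mod 47)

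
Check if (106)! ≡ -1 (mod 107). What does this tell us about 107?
(106)! mod 107 = 106. Since this equals -1 (mod 107), Wilson confirms 107 is prime.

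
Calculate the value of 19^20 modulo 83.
Using repeated squaring. 20 = 16 + 4 (binary 10100). Repeated squaring mod 83: 19^1 ≡ 19; 19^2 ≡ 19² = 361 ≡ 29; 19^4 ≡ 29² = 841 ≡ 11; 19^8 ≡ 11² = 121 ≡ 38; 19^16 ≡ 38² = 1444 ≡ 33. Multiply: 19^20 = 19^16 × 19^4 ≡ 33 × 11 (mod 83): 33 × 11 = 363 ≡ 31. So 19^20 ≡ 31 (mod 83).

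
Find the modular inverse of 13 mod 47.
13^(-1) ≡ 29 (mod 47). Verification: 13 × 29 = 377 ≡ 1 (mod 47)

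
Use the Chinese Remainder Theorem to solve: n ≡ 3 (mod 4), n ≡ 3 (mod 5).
M = 4 × 5 = 20. M₁ = 5, y₁ ≡ 1 (mod 4). M₂ = 4, y₂ ≡ 4 (mod 5). n = 3×5×1 + 3×4×4 ≡ 3 (mod 20)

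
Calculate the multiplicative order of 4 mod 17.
Powers of 4 mod 17: 4^1≡4, 4^2≡16, 4^3≡13, 4^4≡1. Order = 4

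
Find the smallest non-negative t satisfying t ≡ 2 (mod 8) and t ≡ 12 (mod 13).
M = 8 × 13 = 104. M₁ = 13, y₁ ≡ 5 (mod 8). M₂ = 8, y₂ ≡ 5 (mod 13). t = 2×13×5 + 12×8×5 ≡ 90 (mod 104)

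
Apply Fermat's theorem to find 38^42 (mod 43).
By Fermat's Little Theorem, 38^{42} ≡ 1 (mod 43) since 43 is prime and gcd(38, 43) = 1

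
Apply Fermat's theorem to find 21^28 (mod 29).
By Fermat's Little Theorem, 21^{28} ≡ 1 (mod 29) since 29 is prime and gcd(21, 29) = 1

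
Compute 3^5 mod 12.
5 = 4 + 1 (binary 101). Repeated squaring mod 12: 3^1 ≡ 3; 3^2 ≡ 3² = 9 ≡ 9; 3^4 ≡ 9² = 81 ≡ 9. Multiply: 3^5 = 3^4 × 3^1 ≡ 9 × 3 (mod 12): 9 × 3 = 27 ≡ 3. So 3^5 ≡ 3 (mod 12).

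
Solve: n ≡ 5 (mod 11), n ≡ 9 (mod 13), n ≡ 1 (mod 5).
M = 11 × 13 × 5 = 715. M₁ = 65, y₁ ≡ 10 (mod 11). M₂ = 55, y₂ ≡ 9 (mod 13). M₃ = 143, y₃ ≡ 2 (mod 5). n = 5×65×10 + 9×55×9 + 1×143×2 ≡ 126 (mod 715)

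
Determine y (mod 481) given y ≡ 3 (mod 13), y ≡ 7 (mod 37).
81

Using the Chinese Remainder Theorem:
M = product of moduli = 481
For equation 1: M_1 = 37, 37 ≡ 11 (mod 13), inverse of 37 mod 13 is 6 (check: 11 × 6 = 66 ≡ 1 (mod 13))
For equation 2: M_2 = 13, 13 ≡ 13 (mod 37), inverse of 13 mod 37 is 20 (check: 13 × 20 = 260 ≡ 1 (mod 37))
Combine: y ≡ Σ r_i×M_i×(M_i⁻¹ mod m_i) = 3×37×6 + 7×13×20 = 666 + 1820 = 2486
2486 mod 481 = 81
y ≡ 81 (mod 481)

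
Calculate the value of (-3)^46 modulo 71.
Using repeated squaring. (-3) ≡ 68 (mod 71). 46 = 32 + 8 + 4 + 2 (binary 101110). Repeated squaring mod 71: 68^1 ≡ 68; 68^2 ≡ 68² = 4624 ≡ 9; 68^4 ≡ 9² = 81 ≡ 10; 68^8 ≡ 10² = 100 ≡ 29; 68^16 ≡ 29² = 841 ≡ 60; 68^32 ≡ 60² = 3600 ≡ 50. Multiply: (-3)^46 ≡ 68^32 × 68^8 × 68^4 × 68^2 ≡ 50 × 29 × 10 × 9 (mod 71): 50 × 29 = 1450 ≡ 30; 30 × 10 = 300 ≡ 16; 16 × 9 = 144 ≡ 2. So (-3)^46 ≡ 2 (mod 71).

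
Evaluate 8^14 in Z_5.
Using Fermat: 8^{4} ≡ 1 (mod 5). 14 ≡ 2 (mod 4). So 8^{14} ≡ 8^{2} ≡ 4 (mod 5)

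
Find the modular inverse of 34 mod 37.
34^(-1) ≡ 12 (mod 37). Verification: 34 × 12 = 408 ≡ 1 (mod 37)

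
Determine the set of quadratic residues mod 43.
QRs mod 43: {1, 4, 6, 9, 10, 11, 13, 14, 15, 16, 17, 21, 23, 24, 25, 31, 35, 36, 38, 40, 41}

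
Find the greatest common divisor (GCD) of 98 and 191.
1

Using the Euclidean algorithm:
98 = 0 × 191 + 98
191 = 1 × 98 + 93
98 = 1 × 93 + 5
93 = 18 × 5 + 3
5 = 1 × 3 + 2
3 = 1 × 2 + 1
2 = 2 × 1 + 0

GCD(98, 191) = 1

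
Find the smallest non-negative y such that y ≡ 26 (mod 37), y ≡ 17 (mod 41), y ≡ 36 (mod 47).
57376

Using the Chinese Remainder Theorem:
M = product of moduli = 71299
For equation 1: M_1 = 1927, 1927 ≡ 3 (mod 37), inverse of 1927 mod 37 is 25 (check: 3 × 25 = 75 ≡ 1 (mod 37))
For equation 2: M_2 = 1739, 1739 ≡ 17 (mod 41), inverse of 1739 mod 41 is 29 (check: 17 × 29 = 493 ≡ 1 (mod 41))
For equation 3: M_3 = 1517, 1517 ≡ 13 (mod 47), inverse of 1517 mod 47 is 29 (check: 13 × 29 = 377 ≡ 1 (mod 47))
Combine: y ≡ Σ r_i×M_i×(M_i⁻¹ mod m_i) = 26×1927×25 + 17×1739×29 + 36×1517×29 = 1252550 + 857327 + 1583748 = 3693625
3693625 mod 71299 = 57376
y ≡ 57376 (mod 71299)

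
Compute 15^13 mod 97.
Using repeated squaring. 13 = 8 + 4 + 1 (binary 1101). Repeated squaring mod 97: 15^1 ≡ 15; 15^2 ≡ 15² = 225 ≡ 31; 15^4 ≡ 31² = 961 ≡ 88; 15^8 ≡ 88² = 7744 ≡ 81. Multiply: 15^13 = 15^8 × 15^4 × 15^1 ≡ 81 × 88 × 15 (mod 97): 81 × 88 = 7128 ≡ 47; 47 × 15 = 705 ≡ 26. So 15^13 ≡ 26 (mod 97).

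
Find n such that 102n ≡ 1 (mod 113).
102^(-1) ≡ 41 (mod 113). Verification: 102 × 41 = 4182 ≡ 1 (mod 113)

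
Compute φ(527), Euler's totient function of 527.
480

Prime factorization: 527 = 17 × 31
Using the formula φ(n) = n × Π(1 - 1/p) for each prime factor p:
φ(527) = 527 × (1 - 1/17) × (1 - 1/31)
φ(527) = 480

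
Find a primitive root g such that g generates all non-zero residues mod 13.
p - 1 = 12 has prime divisors 2, 3. h is a primitive root mod 13 iff h^(12/q) ≢ 1 (mod 13) for each such q.
h = 2: 2^6 ≡ 12, 2^4 ≡ 3 (mod 13); none is 1, so 2 has order 12 and is a primitive root.
The smallest primitive root mod 13 is g = 2.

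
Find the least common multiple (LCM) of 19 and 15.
285

First find GCD(19, 15) using the Euclidean algorithm:
19 = 1 × 15 + 4
15 = 3 × 4 + 3
4 = 1 × 3 + 1
3 = 3 × 1 + 0
GCD(19, 15) = 1

LCM formula: LCM(a, b) = (a × b) / GCD(a, b)
LCM(19, 15) = (19 × 15) / 1
LCM(19, 15) = 285 / 1
LCM(19, 15) = 285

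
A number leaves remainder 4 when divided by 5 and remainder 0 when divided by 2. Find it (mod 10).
M = 5 × 2 = 10. M₁ = 2, y₁ ≡ 3 (mod 5). M₂ = 5, y₂ ≡ 1 (mod 2). m = 4×2×3 + 0×5×1 ≡ 4 (mod 10)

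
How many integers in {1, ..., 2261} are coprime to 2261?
1728

Prime factorization: 2261 = 7 × 17 × 19
Using the formula φ(n) = n × Π(1 - 1/p) for each prime factor p:
φ(2261) = 2261 × (1 - 1/7) × (1 - 1/17) × (1 - 1/19)
φ(2261) = 1728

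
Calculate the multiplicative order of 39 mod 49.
Powers of 39 mod 49: 39^1≡39, 39^2≡2, 39^3≡29, 39^4≡4, 39^5≡9, 39^6≡8, 39^7≡18, 39^8≡16, 39^9≡36, 39^10≡32, 39^11≡23, 39^12≡15, 39^13≡46, 39^14≡30, 39^15≡43, 39^16≡11, 39^17≡37, 39^18≡22, 39^19≡25, 39^20≡44, 39^21≡1. Order = 21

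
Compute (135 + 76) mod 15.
1

(135 + 76) = 211
211 mod 15 = 1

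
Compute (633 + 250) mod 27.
19

(633 + 250) = 883
883 mod 27 = 19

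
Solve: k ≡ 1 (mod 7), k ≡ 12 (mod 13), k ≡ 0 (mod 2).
M = 7 × 13 × 2 = 182. M₁ = 26, y₁ ≡ 3 (mod 7). M₂ = 14, y₂ ≡ 1 (mod 13). M₃ = 91, y₃ ≡ 1 (mod 2). k = 1×26×3 + 12×14×1 + 0×91×1 ≡ 64 (mod 182)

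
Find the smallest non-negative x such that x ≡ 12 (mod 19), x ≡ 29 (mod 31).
525

Using the Chinese Remainder Theorem:
M = product of moduli = 589
For equation 1: M_1 = 31, 31 ≡ 12 (mod 19), inverse of 31 mod 19 is 8 (check: 12 × 8 = 96 ≡ 1 (mod 19))
For equation 2: M_2 = 19, 19 ≡ 19 (mod 31), inverse of 19 mod 31 is 18 (check: 19 × 18 = 342 ≡ 1 (mod 31))
Combine: x ≡ Σ r_i×M_i×(M_i⁻¹ mod m_i) = 12×31×8 + 29×19×18 = 2976 + 9918 = 12894
12894 mod 589 = 525
x ≡ 525 (mod 589)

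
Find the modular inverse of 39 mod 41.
39^(-1) ≡ 20 (mod 41). Verification: 39 × 20 = 780 ≡ 1 (mod 41)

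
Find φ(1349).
1260

Prime factorization: 1349 = 19 × 71
Using the formula φ(n) = n × Π(1 - 1/p) for each prime factor p:
φ(1349) = 1349 × (1 - 1/19) × (1 - 1/71)
φ(1349) = 1260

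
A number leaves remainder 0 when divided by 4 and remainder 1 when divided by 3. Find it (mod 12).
M = 4 × 3 = 12. M₁ = 3, y₁ ≡ 3 (mod 4). M₂ = 4, y₂ ≡ 1 (mod 3). m = 0×3×3 + 1×4×1 ≡ 4 (mod 12)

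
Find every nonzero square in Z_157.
QRs mod 157: {1, 3, 4, 9, 10, 11, 12, 13, 14, 16, 17, 19, 25, 27, 30, 31, 33, 35, 36, 37, 39, 40, 42, 44, 46, 47, 48, 49, 51, 52, 56, 57, 58, 64, 67, 68, 71, 75, 76, 81, 82, 86, 89, 90, 93, 99, 100, 101, 105, 106, 108, 109, 110, 111, 113, 115, 117, 118, 120, 121, 122, 124, 126, 127, 130, 132, 138, 140, 141, 143, 144, 145, 146, 147, 148, 153, 154, 156}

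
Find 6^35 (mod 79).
Using repeated squaring. 35 = 32 + 2 + 1 (binary 100011). Repeated squaring mod 79: 6^1 ≡ 6; 6^2 ≡ 6² = 36 ≡ 36; 6^4 ≡ 36² = 1296 ≡ 32; 6^8 ≡ 32² = 1024 ≡ 76; 6^16 ≡ 76² = 5776 ≡ 9; 6^32 ≡ 9² = 81 ≡ 2. Multiply: 6^35 = 6^32 × 6^2 × 6^1 ≡ 2 × 36 × 6 (mod 79): 2 × 36 = 72 ≡ 72; 72 × 6 = 432 ≡ 37. So 6^35 ≡ 37 (mod 79).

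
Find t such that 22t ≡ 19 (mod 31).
22

Since gcd(22, 31) = 1 divides 19, a solution exists.
Multiply both sides by the inverse of 22 mod 31:
  22^(-1) mod 31 = 24
  x ≡ 24 × 19 ≡ 456 ≡ 22 (mod 31)
Verification: 22 × 22 = 484 = 15 × 31 + 19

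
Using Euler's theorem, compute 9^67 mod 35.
By Euler: 9^{24} ≡ 1 (mod 35) since gcd(9, 35) = 1. 67 = 2×24 + 19. So 9^{67} ≡ 9^{19} ≡ 9 (mod 35)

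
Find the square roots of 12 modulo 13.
The square roots of 12 mod 13 are 8 and 5. Verify: 8² = 64 ≡ 12 (mod 13)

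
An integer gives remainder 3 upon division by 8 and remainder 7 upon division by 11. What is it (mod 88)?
M = 8 × 11 = 88. M₁ = 11, y₁ ≡ 3 (mod 8). M₂ = 8, y₂ ≡ 7 (mod 11). n = 3×11×3 + 7×8×7 ≡ 51 (mod 88). The smallest positive such number is 51.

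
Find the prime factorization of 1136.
2^4 × 71

Divide by primes starting from smallest:
1136 ÷ 2 = 568
568 ÷ 2 = 284
284 ÷ 2 = 142
142 ÷ 2 = 71
71 ÷ 71 = 1

1136 = 2^4 × 71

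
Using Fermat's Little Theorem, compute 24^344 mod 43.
By Fermat: 24^{42} ≡ 1 (mod 43). 344 = 8×42 + 8. So 24^{344} ≡ 24^{8} ≡ 15 (mod 43)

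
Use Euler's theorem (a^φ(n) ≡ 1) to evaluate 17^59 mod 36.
By Euler: 17^{12} ≡ 1 (mod 36) since gcd(17, 36) = 1. 59 = 4×12 + 11. So 17^{59} ≡ 17^{11} ≡ 17 (mod 36)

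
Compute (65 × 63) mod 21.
0

(65 × 63) = 4095
4095 mod 21 = 0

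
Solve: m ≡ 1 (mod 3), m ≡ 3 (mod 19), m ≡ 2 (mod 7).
M = 3 × 19 × 7 = 399. M₁ = 133, y₁ ≡ 1 (mod 3). M₂ = 21, y₂ ≡ 10 (mod 19). M₃ = 57, y₃ ≡ 1 (mod 7). m = 1×133×1 + 3×21×10 + 2×57×1 ≡ 79 (mod 399)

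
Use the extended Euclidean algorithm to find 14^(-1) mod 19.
Extended GCD: 14(-4) + 19(3) = 1. So 14^(-1) ≡ 15 ≡ 15 (mod 19). Verify: 14 × 15 = 210 ≡ 1 (mod 19)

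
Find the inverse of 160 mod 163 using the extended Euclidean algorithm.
Extended GCD: 160(54) + 163(-53) = 1. So 160^(-1) ≡ 54 ≡ 54 (mod 163). Verify: 160 × 54 = 8640 ≡ 1 (mod 163)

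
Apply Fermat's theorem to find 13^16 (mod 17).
By Fermat's Little Theorem, 13^{16} ≡ 1 (mod 17) since 17 is prime and gcd(13, 17) = 1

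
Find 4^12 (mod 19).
Using repeated squaring. 12 = 8 + 4 (binary 1100). Repeated squaring mod 19: 4^1 ≡ 4; 4^2 ≡ 4² = 16 ≡ 16; 4^4 ≡ 16² = 256 ≡ 9; 4^8 ≡ 9² = 81 ≡ 5. Multiply: 4^12 = 4^8 × 4^4 ≡ 5 × 9 (mod 19): 5 × 9 = 45 ≡ 7. So 4^12 ≡ 7 (mod 19).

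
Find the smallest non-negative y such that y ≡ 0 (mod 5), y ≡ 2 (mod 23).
25

Using the Chinese Remainder Theorem:
M = product of moduli = 115
For equation 1: M_1 = 23, 23 ≡ 3 (mod 5), inverse of 23 mod 5 is 2 (check: 3 × 2 = 6 ≡ 1 (mod 5))
For equation 2: M_2 = 5, 5 ≡ 5 (mod 23), inverse of 5 mod 23 is 14 (check: 5 × 14 = 70 ≡ 1 (mod 23))
Combine: y ≡ Σ r_i×M_i×(M_i⁻¹ mod m_i) = 0×23×2 + 2×5×14 = 0 + 140 = 140
140 mod 115 = 25
y ≡ 25 (mod 115)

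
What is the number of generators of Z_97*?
Number of primitive roots mod 97 = φ(96) = 32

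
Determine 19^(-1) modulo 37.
19^(-1) ≡ 2 (mod 37). Verification: 19 × 2 = 38 ≡ 1 (mod 37)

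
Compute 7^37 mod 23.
Using Fermat: 7^{22} ≡ 1 (mod 23). 37 ≡ 15 (mod 22). So 7^{37} ≡ 7^{15} ≡ 14 (mod 23)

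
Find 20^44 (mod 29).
Using Fermat: 20^{28} ≡ 1 (mod 29). 44 ≡ 16 (mod 28). So 20^{44} ≡ 20^{16} ≡ 23 (mod 29)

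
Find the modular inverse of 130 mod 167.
130^(-1) ≡ 9 (mod 167). Verification: 130 × 9 = 1170 ≡ 1 (mod 167)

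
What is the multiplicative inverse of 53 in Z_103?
35

Using Extended Euclidean Algorithm:
gcd(53, 103) = 1
Bezout coefficients: 53 × 35 + 103 × -18 = 1
So 53 × 35 ≡ 1 (mod 103)
The inverse is 35 mod 103 = 35
Verification: 53 × 35 = 1855 = 18 × 103 + 1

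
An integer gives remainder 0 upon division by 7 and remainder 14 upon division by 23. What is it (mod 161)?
M = 7 × 23 = 161. M₁ = 23, y₁ ≡ 4 (mod 7). M₂ = 7, y₂ ≡ 10 (mod 23). z = 0×23×4 + 14×7×10 ≡ 14 (mod 161). The smallest positive such number is 14.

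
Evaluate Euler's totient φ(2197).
2028

Prime factorization: 2197 = 13^3
Using the formula φ(n) = n × Π(1 - 1/p) for each prime factor p:
φ(2197) = 2197 × (1 - 1/13)
φ(2197) = 2028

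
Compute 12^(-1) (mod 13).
12^(-1) ≡ 12 (mod 13). Verification: 12 × 12 = 144 ≡ 1 (mod 13)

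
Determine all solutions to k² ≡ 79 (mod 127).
The square roots of 79 mod 127 are 98 and 29. Verify: 98² = 9604 ≡ 79 (mod 127)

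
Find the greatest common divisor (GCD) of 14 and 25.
1

Using the Euclidean algorithm:
14 = 0 × 25 + 14
25 = 1 × 14 + 11
14 = 1 × 11 + 3
11 = 3 × 3 + 2
3 = 1 × 2 + 1
2 = 2 × 1 + 0

GCD(14, 25) = 1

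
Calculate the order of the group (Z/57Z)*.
36

Prime factorization: 57 = 3 × 19
Using the formula φ(n) = n × Π(1 - 1/p) for each prime factor p:
φ(57) = 57 × (1 - 1/3) × (1 - 1/19)
φ(57) = 36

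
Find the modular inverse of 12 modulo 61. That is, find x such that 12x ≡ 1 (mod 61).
56

Using Extended Euclidean Algorithm:
gcd(12, 61) = 1
Bezout coefficients: 12 × -5 + 61 × 1 = 1
So 12 × -5 ≡ 1 (mod 61)
The inverse is -5 mod 61 = 56
Verification: 12 × 56 = 672 = 11 × 61 + 1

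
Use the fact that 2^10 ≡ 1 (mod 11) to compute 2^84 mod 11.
By Fermat: 2^{10} ≡ 1 (mod 11). 84 = 8×10 + 4. So 2^{84} ≡ 2^{4} ≡ 5 (mod 11)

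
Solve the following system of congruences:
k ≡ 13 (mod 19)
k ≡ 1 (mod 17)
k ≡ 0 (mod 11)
1837

Using the Chinese Remainder Theorem:
M = product of moduli = 3553
For equation 1: M_1 = 187, 187 ≡ 16 (mod 19), inverse of 187 mod 19 is 6 (check: 16 × 6 = 96 ≡ 1 (mod 19))
For equation 2: M_2 = 209, 209 ≡ 5 (mod 17), inverse of 209 mod 17 is 7 (check: 5 × 7 = 35 ≡ 1 (mod 17))
For equation 3: M_3 = 323, 323 ≡ 4 (mod 11), inverse of 323 mod 11 is 3 (check: 4 × 3 = 12 ≡ 1 (mod 11))
Combine: k ≡ Σ r_i×M_i×(M_i⁻¹ mod m_i) = 13×187×6 + 1×209×7 + 0×323×3 = 14586 + 1463 + 0 = 16049
16049 mod 3553 = 1837
k ≡ 1837 (mod 3553)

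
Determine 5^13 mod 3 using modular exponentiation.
Using Fermat: 5^{2} ≡ 1 (mod 3). 13 ≡ 1 (mod 2). So 5^{13} ≡ 5^{1} ≡ 2 (mod 3)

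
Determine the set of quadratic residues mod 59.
QRs mod 59: {1, 3, 4, 5, 7, 9, 12, 15, 16, 17, 19, 20, 21, 22, 25, 26, 27, 28, 29, 35, 36, 41, 45, 46, 48, 49, 51, 53, 57}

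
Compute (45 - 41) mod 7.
4

(45 - 41) = 4
4 mod 7 = 4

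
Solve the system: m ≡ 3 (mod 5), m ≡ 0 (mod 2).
M = 5 × 2 = 10. M₁ = 2, y₁ ≡ 3 (mod 5). M₂ = 5, y₂ ≡ 1 (mod 2). m = 3×2×3 + 0×5×1 ≡ 8 (mod 10)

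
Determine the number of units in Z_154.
60

Prime factorization: 154 = 2 × 7 × 11
Using the formula φ(n) = n × Π(1 - 1/p) for each prime factor p:
φ(154) = 154 × (1 - 1/2) × (1 - 1/7) × (1 - 1/11)
φ(154) = 60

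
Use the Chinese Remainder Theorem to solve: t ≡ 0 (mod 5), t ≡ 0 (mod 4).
M = 5 × 4 = 20. M₁ = 4, y₁ ≡ 4 (mod 5). M₂ = 5, y₂ ≡ 1 (mod 4). t = 0×4×4 + 0×5×1 ≡ 0 (mod 20)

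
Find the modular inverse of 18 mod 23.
18^(-1) ≡ 9 (mod 23). Verification: 18 × 9 = 162 ≡ 1 (mod 23)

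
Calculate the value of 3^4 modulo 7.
4 = 4 (binary 100). Repeated squaring mod 7: 3^1 ≡ 3; 3^2 ≡ 3² = 9 ≡ 2; 3^4 ≡ 2² = 4 ≡ 4. So 3^4 ≡ 4 (mod 7).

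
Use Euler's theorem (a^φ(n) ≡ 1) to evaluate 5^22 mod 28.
By Euler: 5^{12} ≡ 1 (mod 28) since gcd(5, 28) = 1. 22 = 1×12 + 10. So 5^{22} ≡ 5^{10} ≡ 9 (mod 28)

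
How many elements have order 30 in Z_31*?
Number of primitive roots mod 31 = φ(30) = 8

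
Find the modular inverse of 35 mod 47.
35^(-1) ≡ 43 (mod 47). Verification: 35 × 43 = 1505 ≡ 1 (mod 47)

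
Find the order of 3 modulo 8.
Powers of 3 mod 8: 3^1≡3, 3^2≡1. Order = 2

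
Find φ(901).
832

Prime factorization: 901 = 17 × 53
Using the formula φ(n) = n × Π(1 - 1/p) for each prime factor p:
φ(901) = 901 × (1 - 1/17) × (1 - 1/53)
φ(901) = 832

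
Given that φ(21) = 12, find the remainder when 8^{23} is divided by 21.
By Euler: 8^{12} ≡ 1 (mod 21) since gcd(8, 21) = 1. 23 = 1×12 + 11. So 8^{23} ≡ 8^{11} ≡ 8 (mod 21)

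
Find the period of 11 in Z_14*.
Powers of 11 mod 14: 11^1≡11, 11^2≡9, 11^3≡1. Order = 3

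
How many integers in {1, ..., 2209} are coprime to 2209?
2162

Prime factorization: 2209 = 47^2
Using the formula φ(n) = n × Π(1 - 1/p) for each prime factor p:
φ(2209) = 2209 × (1 - 1/47)
φ(2209) = 2162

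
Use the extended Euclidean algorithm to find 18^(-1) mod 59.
Extended GCD: 18(23) + 59(-7) = 1. So 18^(-1) ≡ 23 ≡ 23 (mod 59). Verify: 18 × 23 = 414 ≡ 1 (mod 59)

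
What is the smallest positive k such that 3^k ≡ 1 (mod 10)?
Powers of 3 mod 10: 3^1≡3, 3^2≡9, 3^3≡7, 3^4≡1. Order = 4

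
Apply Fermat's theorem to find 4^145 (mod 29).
By Fermat: 4^{28} ≡ 1 (mod 29). 145 = 5×28 + 5. So 4^{145} ≡ 4^{5} ≡ 9 (mod 29)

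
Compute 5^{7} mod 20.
5

Using successive squaring:
Binary expansion of 7: 111
Powers of 5 mod 20 (each is the square of the previous):
  5^1 ≡ 5 (mod 20)
  5^2 ≡ 5² = 25 ≡ 5 (mod 20)
  5^4 ≡ 5² = 25 ≡ 5 (mod 20)
7 = 4 + 2 + 1, so 5^7 = 5^4 × 5^2 × 5^1 ≡ 5 × 5 × 5 (mod 20)
Multiplying step by step:
  5 × 5 = 25 ≡ 5 (mod 20)
  5 × 5 = 25 ≡ 5 (mod 20)
Result: 5^7 ≡ 5 (mod 20)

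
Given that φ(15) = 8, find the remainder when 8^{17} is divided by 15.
By Euler: 8^{8} ≡ 1 (mod 15) since gcd(8, 15) = 1. 17 = 2×8 + 1. So 8^{17} ≡ 8^{1} ≡ 8 (mod 15)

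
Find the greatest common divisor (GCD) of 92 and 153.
1

Using the Euclidean algorithm:
92 = 0 × 153 + 92
153 = 1 × 92 + 61
92 = 1 × 61 + 31
61 = 1 × 31 + 30
31 = 1 × 30 + 1
30 = 30 × 1 + 0

GCD(92, 153) = 1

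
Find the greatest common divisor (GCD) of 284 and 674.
2

Using the Euclidean algorithm:
284 = 0 × 674 + 284
674 = 2 × 284 + 106
284 = 2 × 106 + 72
106 = 1 × 72 + 34
72 = 2 × 34 + 4
34 = 8 × 4 + 2
4 = 2 × 2 + 0

GCD(284, 674) = 2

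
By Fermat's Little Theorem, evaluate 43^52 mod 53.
By Fermat's Little Theorem, 43^{52} ≡ 1 (mod 53) since 53 is prime and gcd(43, 53) = 1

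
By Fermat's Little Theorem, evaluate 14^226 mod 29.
By Fermat: 14^{28} ≡ 1 (mod 29). 226 = 8×28 + 2. So 14^{226} ≡ 14^{2} ≡ 22 (mod 29)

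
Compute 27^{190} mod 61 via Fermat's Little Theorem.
1

By Fermat's Little Theorem, a^(p-1) ≡ 1 (mod p) for prime p and gcd(a, p) = 1
Here p = 61, so 27^60 ≡ 1 (mod 61)
We can reduce the exponent: 190 mod 60 = 10
So 27^190 ≡ 27^10 (mod 61)
Computing: 27^10 mod 61 = 1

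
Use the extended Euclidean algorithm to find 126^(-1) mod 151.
Extended GCD: 126(6) + 151(-5) = 1. So 126^(-1) ≡ 6 ≡ 6 (mod 151). Verify: 126 × 6 = 756 ≡ 1 (mod 151)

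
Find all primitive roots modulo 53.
Primitive roots mod 53: {2, 3, 5, 8, 12, 14, 18, 19, 20, 21, 22, 26, 27, 31, 32, 33, 34, 35, 39, 41, 45, 48, 50, 51}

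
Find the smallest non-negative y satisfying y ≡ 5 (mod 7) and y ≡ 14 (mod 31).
M = 7 × 31 = 217. M₁ = 31, y₁ ≡ 5 (mod 7). M₂ = 7, y₂ ≡ 9 (mod 31). y = 5×31×5 + 14×7×9 ≡ 138 (mod 217)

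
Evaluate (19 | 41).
(19/41) = 19^{20} mod 41 = -1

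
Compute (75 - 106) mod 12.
5

(75 - 106) = -31
-31 mod 12 = 5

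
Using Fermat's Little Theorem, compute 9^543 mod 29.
By Fermat: 9^{28} ≡ 1 (mod 29). 543 ≡ 11 (mod 28). So 9^{543} ≡ 9^{11} ≡ 22 (mod 29)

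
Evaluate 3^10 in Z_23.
10 = 8 + 2 (binary 1010). Repeated squaring mod 23: 3^1 ≡ 3; 3^2 ≡ 3² = 9 ≡ 9; 3^4 ≡ 9² = 81 ≡ 12; 3^8 ≡ 12² = 144 ≡ 6. Multiply: 3^10 = 3^8 × 3^2 ≡ 6 × 9 (mod 23): 6 × 9 = 54 ≡ 8. So 3^10 ≡ 8 (mod 23).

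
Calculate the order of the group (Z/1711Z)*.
1624

Prime factorization: 1711 = 29 × 59
Using the formula φ(n) = n × Π(1 - 1/p) for each prime factor p:
φ(1711) = 1711 × (1 - 1/29) × (1 - 1/59)
φ(1711) = 1624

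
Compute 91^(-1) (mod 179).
91^(-1) ≡ 120 (mod 179). Verification: 91 × 120 = 10920 ≡ 1 (mod 179)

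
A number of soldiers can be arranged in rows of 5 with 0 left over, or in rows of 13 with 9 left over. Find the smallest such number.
M = 5 × 13 = 65. M₁ = 13, y₁ ≡ 2 (mod 5). M₂ = 5, y₂ ≡ 8 (mod 13). n = 0×13×2 + 9×5×8 ≡ 35 (mod 65). The smallest positive such number is 35.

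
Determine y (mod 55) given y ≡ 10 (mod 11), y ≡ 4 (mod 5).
54

Using the Chinese Remainder Theorem:
M = product of moduli = 55
For equation 1: M_1 = 5, 5 ≡ 5 (mod 11), inverse of 5 mod 11 is 9 (check: 5 × 9 = 45 ≡ 1 (mod 11))
For equation 2: M_2 = 11, 11 ≡ 1 (mod 5), inverse of 11 mod 5 is 1 (check: 1 × 1 = 1 ≡ 1 (mod 5))
Combine: y ≡ Σ r_i×M_i×(M_i⁻¹ mod m_i) = 10×5×9 + 4×11×1 = 450 + 44 = 494
494 mod 55 = 54
y ≡ 54 (mod 55)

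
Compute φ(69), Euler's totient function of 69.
44

Prime factorization: 69 = 3 × 23
Using the formula φ(n) = n × Π(1 - 1/p) for each prime factor p:
φ(69) = 69 × (1 - 1/3) × (1 - 1/23)
φ(69) = 44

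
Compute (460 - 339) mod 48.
25

(460 - 339) = 121
121 mod 48 = 25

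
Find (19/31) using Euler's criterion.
(19/31) = 19^{15} mod 31 = 1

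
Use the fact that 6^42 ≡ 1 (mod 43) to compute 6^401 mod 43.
By Fermat: 6^{42} ≡ 1 (mod 43). 401 ≡ 23 (mod 42). So 6^{401} ≡ 6^{23} ≡ 36 (mod 43)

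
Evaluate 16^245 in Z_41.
Using Fermat: 16^{40} ≡ 1 (mod 41). 245 ≡ 5 (mod 40). So 16^{245} ≡ 16^{5} ≡ 1 (mod 41)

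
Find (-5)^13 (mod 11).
Using Fermat: (-5)^{10} ≡ 1 (mod 11). 13 ≡ 3 (mod 10). So (-5)^{13} ≡ (-5)^{3} ≡ 7 (mod 11)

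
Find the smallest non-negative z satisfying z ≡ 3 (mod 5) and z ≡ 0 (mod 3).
M = 5 × 3 = 15. M₁ = 3, y₁ ≡ 2 (mod 5). M₂ = 5, y₂ ≡ 2 (mod 3). z = 3×3×2 + 0×5×2 ≡ 3 (mod 15)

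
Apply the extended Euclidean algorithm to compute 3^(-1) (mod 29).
Extended GCD: 3(10) + 29(-1) = 1. So 3^(-1) ≡ 10 ≡ 10 (mod 29). Verify: 3 × 10 = 30 ≡ 1 (mod 29)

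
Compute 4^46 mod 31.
Using Fermat: 4^{30} ≡ 1 (mod 31). 46 ≡ 16 (mod 30). So 4^{46} ≡ 4^{16} ≡ 4 (mod 31)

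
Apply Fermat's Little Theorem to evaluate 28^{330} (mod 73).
70

By Fermat's Little Theorem, a^(p-1) ≡ 1 (mod p) for prime p and gcd(a, p) = 1
Here p = 73, so 28^72 ≡ 1 (mod 73)
We can reduce the exponent: 330 mod 72 = 42
So 28^330 ≡ 28^42 (mod 73)
Computing: 28^42 mod 73 = 70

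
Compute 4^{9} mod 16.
0

Using successive squaring:
Binary expansion of 9: 1001
Powers of 4 mod 16 (each is the square of the previous):
  4^1 ≡ 4 (mod 16)
  4^2 ≡ 4² = 16 ≡ 0 (mod 16)
  4^4 ≡ 0² = 0 ≡ 0 (mod 16)
  4^8 ≡ 0² = 0 ≡ 0 (mod 16)
9 = 8 + 1, so 4^9 = 4^8 × 4^1 ≡ 0 × 4 (mod 16)
Multiplying step by step:
  0 × 4 = 0 ≡ 0 (mod 16)
Result: 4^9 ≡ 0 (mod 16)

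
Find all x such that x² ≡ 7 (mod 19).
The square roots of 7 mod 19 are 11 and 8. Verify: 11² = 121 ≡ 7 (mod 19)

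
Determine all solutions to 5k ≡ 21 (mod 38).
27

Since gcd(5, 38) = 1 divides 21, a solution exists.
Multiply both sides by the inverse of 5 mod 38:
  5^(-1) mod 38 = 23
  x ≡ 23 × 21 ≡ 483 ≡ 27 (mod 38)
Verification: 5 × 27 = 135 = 3 × 38 + 21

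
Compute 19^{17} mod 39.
28

Using successive squaring:
Binary expansion of 17: 10001
Powers of 19 mod 39 (each is the square of the previous):
  19^1 ≡ 19 (mod 39)
  19^2 ≡ 19² = 361 ≡ 10 (mod 39)
  19^4 ≡ 10² = 100 ≡ 22 (mod 39)
  19^8 ≡ 22² = 484 ≡ 16 (mod 39)
  19^16 ≡ 16² = 256 ≡ 22 (mod 39)
17 = 16 + 1, so 19^17 = 19^16 × 19^1 ≡ 22 × 19 (mod 39)
Multiplying step by step:
  22 × 19 = 418 ≡ 28 (mod 39)
Result: 19^17 ≡ 28 (mod 39)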